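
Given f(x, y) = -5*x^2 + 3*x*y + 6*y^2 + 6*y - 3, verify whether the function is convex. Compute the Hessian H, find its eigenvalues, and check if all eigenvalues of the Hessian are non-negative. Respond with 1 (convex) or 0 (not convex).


The Hessian of f(x,y) = -5*x^2 + 3*x*y + 6*y^2 + 6*y - 3 is:
H = [[-10, 3], [3, 12]]
Trace = -10 + 12 = 2
Determinant = -10*12 - (3)^2 = -129
Discriminant = (2)^2 - 4*-129 = 520.0
Eigenvalues: lambda_1 = -10.4018, lambda_2 = 12.4018
The function is not convex.

0


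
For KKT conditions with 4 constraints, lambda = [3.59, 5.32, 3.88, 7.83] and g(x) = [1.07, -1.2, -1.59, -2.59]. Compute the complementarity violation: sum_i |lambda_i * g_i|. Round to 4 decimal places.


KKT complementary slackness check:
lambda_1 * g_1 = 3.59 * 1.07 = 3.8413
lambda_2 * g_2 = 5.32 * -1.2 = -6.384
lambda_3 * g_3 = 3.88 * -1.59 = -6.1692
lambda_4 * g_4 = 7.83 * -2.59 = -20.2797
Total violation = 3.8413 + 6.384 + 6.1692 + 20.2797 = 36.6742


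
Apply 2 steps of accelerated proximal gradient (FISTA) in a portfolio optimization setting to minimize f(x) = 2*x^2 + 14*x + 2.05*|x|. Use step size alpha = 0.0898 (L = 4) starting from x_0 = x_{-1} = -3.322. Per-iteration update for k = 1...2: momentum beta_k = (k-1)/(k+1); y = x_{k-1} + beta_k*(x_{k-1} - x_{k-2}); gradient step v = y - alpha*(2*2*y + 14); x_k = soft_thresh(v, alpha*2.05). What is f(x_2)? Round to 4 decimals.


FISTA on f(x) = 2*x^2 + 14*x + 2.05*|x|
L = 4, alpha = 0.0898
Iteration 1: beta = 0.0, y = -3.322 + 0.0*(-3.322 + 3.322) = -3.322
  grad(y) = 0.712, v = y - alpha*grad = -3.3859
  prox(v) = soft_thresh(-3.3859, 0.1841) = -3.2018
Iteration 2: beta = 0.3333, y = -3.2018 + 0.3333*(-3.2018 + 3.322) = -3.1618
  grad(y) = 1.3528, v = y - alpha*grad = -3.2833
  prox(v) = soft_thresh(-3.2833, 0.1841) = -3.0992
f(x_2) = 2*(-3.0992)^2 + 14*(-3.0992) + 2.05*|-3.0992| = -17.8254


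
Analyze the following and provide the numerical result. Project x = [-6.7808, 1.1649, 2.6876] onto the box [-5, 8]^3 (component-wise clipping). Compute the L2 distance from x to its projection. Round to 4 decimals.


Project each component onto [-5, 8].
clip(-6.7808) = -5.0, clip(1.1649) = 1.1649, clip(2.6876) = 2.6876
Projection = [-5.0, 1.1649, 2.6876]
Squared diffs: [3.1712, 0.0, 0.0]
Distance = sqrt(3.1712) = 1.7808


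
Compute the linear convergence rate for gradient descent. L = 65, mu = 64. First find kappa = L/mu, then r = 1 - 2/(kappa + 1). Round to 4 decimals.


Step 1: Compute the condition number.
kappa = L/mu = 65/64 = 1.0156
Step 2: Compute the convergence rate.
r = 1 - 2/(kappa + 1) = 1 - 2*mu/(L + mu) = (L - mu)/(L + mu) = 1/129 = 0.0078


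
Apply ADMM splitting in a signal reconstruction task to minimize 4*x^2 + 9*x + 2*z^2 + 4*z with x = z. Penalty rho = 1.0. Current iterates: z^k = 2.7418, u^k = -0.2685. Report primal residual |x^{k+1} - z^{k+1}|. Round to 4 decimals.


ADMM iteration with rho = 1.0, z^k = 2.7418, u^k = -0.2685
Step 1: x-update.
Minimize 4*x^2 + 9*x + (1.0/2)*(x - 2.7418 - 0.2685)^2
FOC: (2*4 + 1.0)*x = -9 + 1.0*(2.7418 + 0.2685)
x^{k+1} = -0.6655
Step 2: z-update.
Minimize 2*z^2 + 4*z + (1.0/2)*(-0.6655 - z - 0.2685)^2
FOC: (2*2 + 1.0)*z = -4 + 1.0*(-0.6655 - 0.2685)
z^{k+1} = -0.9868
Step 3: u-update.
u^{k+1} = -0.2685 - 0.6655 + 0.9868 = 0.0528
Step 4: Primal residual = |-0.6655 + 0.9868| = 0.3213


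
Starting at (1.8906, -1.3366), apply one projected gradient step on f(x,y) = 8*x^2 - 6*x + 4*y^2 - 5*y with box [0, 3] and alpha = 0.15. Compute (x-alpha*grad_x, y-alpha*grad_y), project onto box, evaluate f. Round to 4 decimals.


Step 1: Compute gradient at (1.8906, -1.3366).
grad_x = 2*8*1.8906 - 6 = 24.2496
grad_y = 2*4*-1.3366 - 5 = -15.6928
Step 2: Gradient step.
x_raw = 1.8906 - 0.15*24.2496 = -1.7468
y_raw = -1.3366 - 0.15*-15.6928 = 1.0173
Step 3: Project onto [0, 3].
x_proj = clip(-1.7468) = 0.0
y_proj = clip(1.0173) = 1.0173
Step 4: Evaluate f.
f(0.0, 1.0173) = -0.9468


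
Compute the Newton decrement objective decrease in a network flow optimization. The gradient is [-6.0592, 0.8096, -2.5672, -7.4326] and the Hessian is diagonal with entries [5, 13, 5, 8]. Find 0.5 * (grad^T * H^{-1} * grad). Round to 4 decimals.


Step 1: H is diagonal, so H^(-1) * g = [-1.2118, 0.0623, -0.5134, -0.9291].
Step 2: g^T H^(-1) g = sum_i g_i^2 / H_ii
  = (-6.0592)^2/5 + (0.8096)^2/13 + (-2.5672)^2/5 + (-7.4326)^2/8
  = 7.3428 + 0.0504 + 1.3181 + 6.9054 = 15.6167
Step 3: Objective decrease = 0.5 * g^T H^(-1) g = 7.8084


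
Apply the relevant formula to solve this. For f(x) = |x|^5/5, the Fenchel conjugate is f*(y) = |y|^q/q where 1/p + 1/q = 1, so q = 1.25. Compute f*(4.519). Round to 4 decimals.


The conjugate exponent q satisfies 1/p + 1/q = 1.
p = 5, so q = 5/(5 - 1) = 1.25
|y|^q = 4.519^1.25 = 6.5887
f*(4.519) = 6.5887 / 1.25 = 5.271


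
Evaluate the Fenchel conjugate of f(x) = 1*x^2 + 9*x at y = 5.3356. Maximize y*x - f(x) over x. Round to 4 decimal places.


f*(y) = sup_x {y*x - a*x^2 - b*x} = sup_x {(y-b)*x - a*x^2}
FOC: (y - b) - 2a*x = 0 => x* = (y - b)/(2a)
x* = (5.3356 - 9)/(2*1) = -1.8322
f*(5.3356) = (y-b)^2/(4a) = (5.3356 - 9)^2/(4*1)
= 13.4278/4 = 3.357


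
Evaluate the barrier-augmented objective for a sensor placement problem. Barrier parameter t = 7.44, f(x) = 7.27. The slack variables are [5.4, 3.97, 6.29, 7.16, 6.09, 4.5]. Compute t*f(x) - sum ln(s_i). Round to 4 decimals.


Step 1: Compute log-barrier.
ln values: [1.6864, 1.3788, 1.839, 1.9685, 1.8066, 1.5041]
phi = -(1.6864 + 1.3788 + 1.839 + 1.9685 + 1.8066 + 1.5041) = -10.1834
Step 2: Compute augmented objective.
t*f(x) = 7.44*7.27 = 54.0888
Total = 54.0888 - 10.1834 = 43.9054


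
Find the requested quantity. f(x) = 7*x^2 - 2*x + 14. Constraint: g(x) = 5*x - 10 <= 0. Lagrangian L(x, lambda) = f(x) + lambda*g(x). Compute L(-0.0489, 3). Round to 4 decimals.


Step 1: Evaluate f(x).
f(-0.0489) = 7*(-0.0489)^2 - 2*(-0.0489) + 14 = 14.1145
Step 2: Evaluate g(x).
g(-0.0489) = 5*-0.0489 - 10 = -10.2445
Step 3: Compute Lagrangian.
L = 14.1145 + 3*-10.2445 = -16.619


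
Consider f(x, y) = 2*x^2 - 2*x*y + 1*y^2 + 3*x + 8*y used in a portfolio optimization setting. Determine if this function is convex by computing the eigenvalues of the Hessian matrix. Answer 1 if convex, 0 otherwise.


The Hessian of f(x,y) = 2*x^2 - 2*x*y + 1*y^2 + 3*x + 8*y is:
H = [[4, -2], [-2, 2]]
Trace = 4 + 2 = 6
Determinant = 4*2 - (-2)^2 = 4
Discriminant = (6)^2 - 4*4 = 20.0
Eigenvalues: lambda_1 = 0.7639, lambda_2 = 5.2361
The function is convex.

1


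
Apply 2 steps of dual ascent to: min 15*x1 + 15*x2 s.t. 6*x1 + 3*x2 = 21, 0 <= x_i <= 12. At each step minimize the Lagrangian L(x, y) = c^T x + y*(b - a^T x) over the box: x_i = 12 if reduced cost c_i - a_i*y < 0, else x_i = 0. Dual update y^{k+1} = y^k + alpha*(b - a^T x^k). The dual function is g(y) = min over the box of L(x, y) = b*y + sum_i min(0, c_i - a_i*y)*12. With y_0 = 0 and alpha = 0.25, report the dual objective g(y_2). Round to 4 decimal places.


Dual ascent for LP: min 15*x1 + 15*x2, 6*x1 + 3*x2 = 21, 0 <= x_i <= 12
Step 1: y^k = 0.0, reduced costs: (15.0, 15.0)
  x^k = (0.0, 0.0), subgradient = b - a^T x = 21.0
  y^{k+1} = 0.0 + 0.25*21.0 = 5.25
Step 2: y^k = 5.25, reduced costs: (-16.5, -0.75)
  x^k = (12.0, 12.0), subgradient = b - a^T x = -87.0
  y^{k+1} = 5.25 + 0.25*-87.0 = -16.5
Dual objective at y_2 = -16.5: reduced costs (114.0, 64.5), box minimizer x = (0.0, 0.0)
g(y_2) = b*y + (c1 - a1*y)*x1 + (c2 - a2*y)*x2 = 21*(-16.5) + 114.0*0.0 + 64.5*0.0 = -346.5 + 0.0 + 0.0 = -346.5


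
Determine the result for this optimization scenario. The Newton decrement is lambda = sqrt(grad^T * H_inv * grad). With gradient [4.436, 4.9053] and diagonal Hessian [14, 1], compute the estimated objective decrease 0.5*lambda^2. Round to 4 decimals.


Step 1: H is diagonal, so H^(-1) * g = [0.3169, 4.9053].
Step 2: g^T H^(-1) g = sum_i g_i^2 / H_ii
  = (4.436)^2/14 + (4.9053)^2/1
  = 1.4056 + 24.062 = 25.4675
Step 3: Objective decrease = 0.5 * g^T H^(-1) g = 12.7338


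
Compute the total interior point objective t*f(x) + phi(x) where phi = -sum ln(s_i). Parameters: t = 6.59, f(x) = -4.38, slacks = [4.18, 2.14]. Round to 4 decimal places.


Step 1: Compute log-barrier.
ln values: [1.4303, 0.7608]
phi = -(1.4303 + 0.7608) = -2.1911
Step 2: Compute augmented objective.
t*f(x) = 6.59*-4.38 = -28.8642
Total = -28.8642 - 2.1911 = -31.0553


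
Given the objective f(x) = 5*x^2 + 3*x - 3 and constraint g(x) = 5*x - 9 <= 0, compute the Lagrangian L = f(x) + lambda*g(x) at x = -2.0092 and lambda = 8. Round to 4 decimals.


Step 1: Evaluate f(x).
f(-2.0092) = 5*(-2.0092)^2 + 3*(-2.0092) - 3 = 11.1568
Step 2: Evaluate g(x).
g(-2.0092) = 5*-2.0092 - 9 = -19.046
Step 3: Compute Lagrangian.
L = 11.1568 + 8*-19.046 = -141.2112


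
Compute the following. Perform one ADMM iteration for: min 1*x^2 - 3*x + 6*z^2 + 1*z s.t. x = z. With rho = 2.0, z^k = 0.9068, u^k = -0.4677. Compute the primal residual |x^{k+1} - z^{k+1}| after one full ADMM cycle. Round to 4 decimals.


ADMM iteration with rho = 2.0, z^k = 0.9068, u^k = -0.4677
Step 1: x-update.
Minimize 1*x^2 - 3*x + (2.0/2)*(x - 0.9068 - 0.4677)^2
FOC: (2*1 + 2.0)*x = 3 + 2.0*(0.9068 + 0.4677)
x^{k+1} = 1.4373
Step 2: z-update.
Minimize 6*z^2 + 1*z + (2.0/2)*(1.4373 - z - 0.4677)^2
FOC: (2*6 + 2.0)*z = -1 + 2.0*(1.4373 - 0.4677)
z^{k+1} = 0.0671
Step 3: u-update.
u^{k+1} = -0.4677 + 1.4373 - 0.0671 = 0.9025
Step 4: Primal residual = |1.4373 - 0.0671| = 1.3702


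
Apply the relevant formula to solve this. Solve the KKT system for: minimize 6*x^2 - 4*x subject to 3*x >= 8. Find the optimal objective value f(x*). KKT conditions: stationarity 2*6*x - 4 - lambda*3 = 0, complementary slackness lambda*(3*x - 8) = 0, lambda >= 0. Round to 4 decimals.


Step 1: Try lambda = 0 (constraint inactive).
x_unc = 4/(2*6) = 0.3333
Check: 3*0.3333 = 0.9999 < 8 -- violated!
Step 2: Constraint must be active: 3*x = 8
x* = 8/3 = 2.6667 (rounded; the exact value 8/3 is used below)
lambda = (2*6*(8/3) - 4)/3 = 9.3333
Step 3: Compute optimal value.
f(x*) = 6*(8/3)^2 - 4*(8/3) = 32.0


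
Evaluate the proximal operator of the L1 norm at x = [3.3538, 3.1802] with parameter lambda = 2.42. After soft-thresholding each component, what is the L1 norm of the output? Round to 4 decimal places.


Soft-thresholding with lambda = 2.42:
prox(3.3538) = sign(3.3538)*max(|3.3538| - 2.42, 0) = 0.9338
prox(3.1802) = sign(3.1802)*max(|3.1802| - 2.42, 0) = 0.7602
prox(x) = [0.9338, 0.7602]
||prox(x)||_1 = 0.9338 + 0.7602 = 1.694


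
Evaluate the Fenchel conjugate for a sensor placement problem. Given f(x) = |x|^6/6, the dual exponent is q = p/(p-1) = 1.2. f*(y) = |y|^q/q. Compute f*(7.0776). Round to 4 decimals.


The conjugate exponent q satisfies 1/p + 1/q = 1.
p = 6, so q = 6/(6 - 1) = 1.2
|y|^q = 7.0776^1.2 = 10.468
f*(7.0776) = 10.468 / 1.2 = 8.7233


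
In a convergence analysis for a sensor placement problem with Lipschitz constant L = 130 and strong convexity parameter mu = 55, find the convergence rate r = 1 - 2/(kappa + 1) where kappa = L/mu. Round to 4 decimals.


Step 1: Compute the condition number.
kappa = L/mu = 130/55 = 2.3636
Step 2: Compute the convergence rate.
r = 1 - 2/(kappa + 1) = 1 - 2*mu/(L + mu) = (L - mu)/(L + mu) = 75/185 = 0.4054


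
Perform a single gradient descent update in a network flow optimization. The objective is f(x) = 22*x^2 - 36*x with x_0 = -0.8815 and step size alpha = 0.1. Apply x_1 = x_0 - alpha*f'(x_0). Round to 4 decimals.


We compute the gradient at x_0 and apply the update.
f'(x) = 44*x - 36
f'(-0.8815) = 44*-0.8815 - 36 = -74.786
x_1 = -0.8815 - 0.1*-74.786 = 6.5971


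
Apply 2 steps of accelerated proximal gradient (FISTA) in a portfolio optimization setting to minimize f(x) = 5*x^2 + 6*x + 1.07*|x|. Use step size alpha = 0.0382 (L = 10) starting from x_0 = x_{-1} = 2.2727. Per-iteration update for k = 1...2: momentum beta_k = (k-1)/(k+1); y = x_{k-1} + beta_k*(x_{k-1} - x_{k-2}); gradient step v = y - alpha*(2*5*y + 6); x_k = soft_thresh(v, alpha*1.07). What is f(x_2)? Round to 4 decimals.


FISTA on f(x) = 5*x^2 + 6*x + 1.07*|x|
L = 10, alpha = 0.0382
Iteration 1: beta = 0.0, y = 2.2727 + 0.0*(2.2727 - 2.2727) = 2.2727
  grad(y) = 28.727, v = y - alpha*grad = 1.1753
  prox(v) = soft_thresh(1.1753, 0.0409) = 1.1345
Iteration 2: beta = 0.3333, y = 1.1345 + 0.3333*(1.1345 - 2.2727) = 0.755
  grad(y) = 13.5504, v = y - alpha*grad = 0.2374
  prox(v) = soft_thresh(0.2374, 0.0409) = 0.1965
f(x_2) = 5*0.1965^2 + 6*0.1965 + 1.07*|0.1965| = 1.5827


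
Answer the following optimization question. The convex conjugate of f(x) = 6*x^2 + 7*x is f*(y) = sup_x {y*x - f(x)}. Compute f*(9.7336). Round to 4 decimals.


f*(y) = sup_x {y*x - a*x^2 - b*x} = sup_x {(y-b)*x - a*x^2}
FOC: (y - b) - 2a*x = 0 => x* = (y - b)/(2a)
x* = (9.7336 - 7)/(2*6) = 0.2278
f*(9.7336) = (y-b)^2/(4a) = (9.7336 - 7)^2/(4*6)
= 7.4726/24 = 0.3114


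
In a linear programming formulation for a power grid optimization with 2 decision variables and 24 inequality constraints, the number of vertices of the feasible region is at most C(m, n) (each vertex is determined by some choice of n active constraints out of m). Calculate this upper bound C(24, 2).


Each vertex corresponds to some choice of n active constraints out of m, so the number of vertices is at most C(m, n) = m! / (n!(m-n)!).
m = 24, n = 2
Numerator: 24 * 23
Denominator: 2! = 2
C(24, 2) = 276


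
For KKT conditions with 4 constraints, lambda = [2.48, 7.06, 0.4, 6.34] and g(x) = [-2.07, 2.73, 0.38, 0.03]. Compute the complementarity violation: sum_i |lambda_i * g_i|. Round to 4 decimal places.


KKT complementary slackness check:
lambda_1 * g_1 = 2.48 * -2.07 = -5.1336
lambda_2 * g_2 = 7.06 * 2.73 = 19.2738
lambda_3 * g_3 = 0.4 * 0.38 = 0.152
lambda_4 * g_4 = 6.34 * 0.03 = 0.1902
Total violation = 5.1336 + 19.2738 + 0.152 + 0.1902 = 24.7496


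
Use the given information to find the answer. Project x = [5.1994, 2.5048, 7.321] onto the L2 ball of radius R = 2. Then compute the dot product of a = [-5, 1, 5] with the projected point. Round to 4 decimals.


Step 1: Compute ||x|| (intermediates to 6 decimals).
||x|| = sqrt(5.1994^2 + 2.5048^2 + 7.321^2) = 9.322276
Step 2: Project.
Since ||x|| > R, scale = R/||x|| = 2/9.322276 = 0.21454, proj(x) = scale * x
proj(x) = [1.115479, 0.53738, 1.570647]
Step 3: Dot product.
a^T * proj(x) = -5*1.115479 + 1*0.53738 + 5*1.570647 = 2.8132


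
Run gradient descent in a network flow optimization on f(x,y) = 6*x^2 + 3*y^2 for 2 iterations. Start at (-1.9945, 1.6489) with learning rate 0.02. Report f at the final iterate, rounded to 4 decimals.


Gradient descent on f(x,y) = 6*x^2 + 3*y^2.
Starting point: (-1.9945, 1.6489), alpha = 0.02
Step 1: grad_x = 2*6*-1.9945 = -23.934, grad_y = 2*3*1.6489 = 9.8934
  x_1 = -1.9945 - 0.02*-23.934 = -1.5158
  y_1 = 1.6489 - 0.02*9.8934 = 1.451
Step 2: grad_x = 2*6*-1.5158 = -18.1898, grad_y = 2*3*1.451 = 8.7062
  x_2 = -1.5158 - 0.02*-18.1898 = -1.152
  y_2 = 1.451 - 0.02*8.7062 = 1.2769
f(-1.152, 1.2769) = 6*(-1.152)^2 + 3*1.2769^2 = 12.8544


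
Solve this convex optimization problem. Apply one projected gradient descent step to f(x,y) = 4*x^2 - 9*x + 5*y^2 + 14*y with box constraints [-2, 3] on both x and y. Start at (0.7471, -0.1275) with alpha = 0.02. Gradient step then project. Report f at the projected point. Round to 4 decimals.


Step 1: Compute gradient at (0.7471, -0.1275).
grad_x = 2*4*0.7471 - 9 = -3.0232
grad_y = 2*5*-0.1275 + 14 = 12.725
Step 2: Gradient step.
x_raw = 0.7471 - 0.02*-3.0232 = 0.8076
y_raw = -0.1275 - 0.02*12.725 = -0.382
Step 3: Project onto [-2, 3].
x_proj = clip(0.8076) = 0.8076
y_proj = clip(-0.382) = -0.382
Step 4: Evaluate f.
f(0.8076, -0.382) = -9.2778


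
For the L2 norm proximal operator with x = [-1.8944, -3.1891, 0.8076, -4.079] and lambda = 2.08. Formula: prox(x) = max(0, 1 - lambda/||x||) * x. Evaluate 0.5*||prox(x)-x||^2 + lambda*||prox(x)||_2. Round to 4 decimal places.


Step 1: Compute ||x||.
||x|| = 5.5722
Step 2: Compute scaling factor.
scale = max(0, 1 - 2.08/5.5722) = 0.6267
Step 3: prox(x) = [-1.1873, -1.9987, 0.5061, -2.5564]
||prox(x)|| = 3.4922
Step 4: Proximal objective.
0.5*||prox-x||^2 = 2.1632
lambda*||prox|| = 7.2638
Total = 9.427


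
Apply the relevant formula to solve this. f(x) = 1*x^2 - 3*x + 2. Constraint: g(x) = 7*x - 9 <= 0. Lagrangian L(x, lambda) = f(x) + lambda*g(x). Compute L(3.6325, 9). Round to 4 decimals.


Step 1: Evaluate f(x).
f(3.6325) = 1*3.6325^2 - 3*3.6325 + 2 = 4.2976
Step 2: Evaluate g(x).
g(3.6325) = 7*3.6325 - 9 = 16.4275
Step 3: Compute Lagrangian.
L = 4.2976 + 9*16.4275 = 152.1451


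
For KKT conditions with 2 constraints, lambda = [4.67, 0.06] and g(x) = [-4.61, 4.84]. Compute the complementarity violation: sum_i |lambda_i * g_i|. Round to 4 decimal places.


KKT complementary slackness check:
lambda_1 * g_1 = 4.67 * -4.61 = -21.5287
lambda_2 * g_2 = 0.06 * 4.84 = 0.2904
Total violation = 21.5287 + 0.2904 = 21.8191


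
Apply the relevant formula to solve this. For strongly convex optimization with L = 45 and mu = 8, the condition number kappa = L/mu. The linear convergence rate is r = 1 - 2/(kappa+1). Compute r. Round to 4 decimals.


Step 1: Compute the condition number.
kappa = L/mu = 45/8 = 5.625
Step 2: Compute the convergence rate.
r = 1 - 2/(kappa + 1) = 1 - 2*mu/(L + mu) = (L - mu)/(L + mu) = 37/53 = 0.6981


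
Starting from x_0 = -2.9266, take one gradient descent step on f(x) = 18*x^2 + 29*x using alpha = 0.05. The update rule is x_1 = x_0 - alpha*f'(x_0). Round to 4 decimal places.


We compute the gradient at x_0 and apply the update.
f'(x) = 36*x + 29
f'(-2.9266) = 36*-2.9266 + 29 = -76.3576
x_1 = -2.9266 - 0.05*-76.3576 = 0.8913


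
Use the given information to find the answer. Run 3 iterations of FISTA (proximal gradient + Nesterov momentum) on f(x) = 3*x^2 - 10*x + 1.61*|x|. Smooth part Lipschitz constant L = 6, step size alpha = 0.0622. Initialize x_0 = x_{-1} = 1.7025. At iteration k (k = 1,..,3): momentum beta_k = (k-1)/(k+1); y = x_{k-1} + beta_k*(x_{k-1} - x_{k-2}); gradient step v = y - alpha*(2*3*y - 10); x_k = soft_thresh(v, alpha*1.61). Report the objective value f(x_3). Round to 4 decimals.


FISTA on f(x) = 3*x^2 - 10*x + 1.61*|x|
L = 6, alpha = 0.0622
Iteration 1: beta = 0.0, y = 1.7025 + 0.0*(1.7025 - 1.7025) = 1.7025
  grad(y) = 0.215, v = y - alpha*grad = 1.6891
  prox(v) = soft_thresh(1.6891, 0.1001) = 1.589
Iteration 2: beta = 0.3333, y = 1.589 + 0.3333*(1.589 - 1.7025) = 1.5511
  grad(y) = -0.6931, v = y - alpha*grad = 1.5943
  prox(v) = soft_thresh(1.5943, 0.1001) = 1.4941
Iteration 3: beta = 0.5, y = 1.4941 + 0.5*(1.4941 - 1.589) = 1.4467
  grad(y) = -1.3199, v = y - alpha*grad = 1.5288
  prox(v) = soft_thresh(1.5288, 0.1001) = 1.4286
f(x_3) = 3*1.4286^2 - 10*1.4286 + 1.61*|1.4286| = -5.8633


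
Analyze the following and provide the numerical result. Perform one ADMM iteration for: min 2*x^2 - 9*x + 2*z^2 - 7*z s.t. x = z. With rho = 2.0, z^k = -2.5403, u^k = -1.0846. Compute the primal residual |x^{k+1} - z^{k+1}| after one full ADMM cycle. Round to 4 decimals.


ADMM iteration with rho = 2.0, z^k = -2.5403, u^k = -1.0846
Step 1: x-update.
Minimize 2*x^2 - 9*x + (2.0/2)*(x + 2.5403 - 1.0846)^2
FOC: (2*2 + 2.0)*x = 9 + 2.0*(-2.5403 + 1.0846)
x^{k+1} = 1.0148
Step 2: z-update.
Minimize 2*z^2 - 7*z + (2.0/2)*(1.0148 - z - 1.0846)^2
FOC: (2*2 + 2.0)*z = 7 + 2.0*(1.0148 - 1.0846)
z^{k+1} = 1.1434
Step 3: u-update.
u^{k+1} = -1.0846 + 1.0148 - 1.1434 = -1.2132
Step 4: Primal residual = |1.0148 - 1.1434| = 0.1286


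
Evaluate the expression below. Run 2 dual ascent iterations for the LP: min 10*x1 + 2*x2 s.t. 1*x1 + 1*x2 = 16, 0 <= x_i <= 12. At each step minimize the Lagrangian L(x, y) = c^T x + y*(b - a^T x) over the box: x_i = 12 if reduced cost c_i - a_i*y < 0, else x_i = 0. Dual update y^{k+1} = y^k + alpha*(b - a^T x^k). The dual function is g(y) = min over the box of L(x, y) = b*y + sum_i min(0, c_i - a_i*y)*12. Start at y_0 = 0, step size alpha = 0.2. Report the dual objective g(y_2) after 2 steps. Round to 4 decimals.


Dual ascent for LP: min 10*x1 + 2*x2, 1*x1 + 1*x2 = 16, 0 <= x_i <= 12
Step 1: y^k = 0.0, reduced costs: (10.0, 2.0)
  x^k = (0.0, 0.0), subgradient = b - a^T x = 16.0
  y^{k+1} = 0.0 + 0.2*16.0 = 3.2
Step 2: y^k = 3.2, reduced costs: (6.8, -1.2)
  x^k = (0.0, 12.0), subgradient = b - a^T x = 4.0
  y^{k+1} = 3.2 + 0.2*4.0 = 4.0
Dual objective at y_2 = 4.0: reduced costs (6.0, -2.0), box minimizer x = (0.0, 12.0)
g(y_2) = b*y + (c1 - a1*y)*x1 + (c2 - a2*y)*x2 = 16*4.0 + 6.0*0.0 + (-2.0)*12.0 = 64.0 + 0.0 - 24.0 = 40.0


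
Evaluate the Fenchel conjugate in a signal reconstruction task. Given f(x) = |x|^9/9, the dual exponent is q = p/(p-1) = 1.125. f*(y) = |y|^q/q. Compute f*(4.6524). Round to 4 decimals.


The conjugate exponent q satisfies 1/p + 1/q = 1.
p = 9, so q = 9/(9 - 1) = 1.125
|y|^q = 4.6524^1.125 = 5.6382
f*(4.6524) = 5.6382 / 1.125 = 5.0117


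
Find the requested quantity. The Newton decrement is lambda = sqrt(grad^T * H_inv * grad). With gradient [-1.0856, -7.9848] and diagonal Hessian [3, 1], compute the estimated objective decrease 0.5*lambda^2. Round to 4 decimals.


Step 1: H is diagonal, so H^(-1) * g = [-0.3619, -7.9848].
Step 2: g^T H^(-1) g = sum_i g_i^2 / H_ii
  = (-1.0856)^2/3 + (-7.9848)^2/1
  = 0.3928 + 63.757 = 64.1499
Step 3: Objective decrease = 0.5 * g^T H^(-1) g = 32.0749


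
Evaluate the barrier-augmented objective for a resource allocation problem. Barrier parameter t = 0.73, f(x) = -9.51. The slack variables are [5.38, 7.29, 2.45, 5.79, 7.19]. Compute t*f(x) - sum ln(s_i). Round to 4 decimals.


Step 1: Compute log-barrier.
ln values: [1.6827, 1.9865, 0.8961, 1.7561, 1.9727]
phi = -(1.6827 + 1.9865 + 0.8961 + 1.7561 + 1.9727) = -8.2941
Step 2: Compute augmented objective.
t*f(x) = 0.73*-9.51 = -6.9423
Total = -6.9423 - 8.2941 = -15.2364


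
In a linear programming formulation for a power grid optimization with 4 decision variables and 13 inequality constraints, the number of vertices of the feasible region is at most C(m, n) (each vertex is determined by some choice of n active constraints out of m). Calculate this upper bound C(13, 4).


Each vertex corresponds to some choice of n active constraints out of m, so the number of vertices is at most C(m, n) = m! / (n!(m-n)!).
m = 13, n = 4
Numerator: 13 * 12 * 11 * 10
Denominator: 4! = 24
C(13, 4) = 715


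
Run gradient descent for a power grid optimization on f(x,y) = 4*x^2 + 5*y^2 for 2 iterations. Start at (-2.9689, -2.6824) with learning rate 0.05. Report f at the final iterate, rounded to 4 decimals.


Gradient descent on f(x,y) = 4*x^2 + 5*y^2.
Starting point: (-2.9689, -2.6824), alpha = 0.05
Step 1: grad_x = 2*4*-2.9689 = -23.7512, grad_y = 2*5*-2.6824 = -26.824
  x_1 = -2.9689 - 0.05*-23.7512 = -1.7813
  y_1 = -2.6824 - 0.05*-26.824 = -1.3412
Step 2: grad_x = 2*4*-1.7813 = -14.2507, grad_y = 2*5*-1.3412 = -13.412
  x_2 = -1.7813 - 0.05*-14.2507 = -1.0688
  y_2 = -1.3412 - 0.05*-13.412 = -0.6706
f(-1.0688, -0.6706) = 4*(-1.0688)^2 + 5*(-0.6706)^2 = 6.8179


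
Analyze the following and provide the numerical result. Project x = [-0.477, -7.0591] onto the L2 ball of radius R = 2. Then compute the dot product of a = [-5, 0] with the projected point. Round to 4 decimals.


Step 1: Compute ||x|| (intermediates to 6 decimals).
||x|| = sqrt((-0.477)^2 + (-7.0591)^2) = 7.075198
Step 2: Project.
Since ||x|| > R, scale = R/||x|| = 2/7.075198 = 0.282678, proj(x) = scale * x
proj(x) = [-0.134837, -1.995452]
Step 3: Dot product.
a^T * proj(x) = -5*(-0.134837) + 0*(-1.995452) = 0.6742


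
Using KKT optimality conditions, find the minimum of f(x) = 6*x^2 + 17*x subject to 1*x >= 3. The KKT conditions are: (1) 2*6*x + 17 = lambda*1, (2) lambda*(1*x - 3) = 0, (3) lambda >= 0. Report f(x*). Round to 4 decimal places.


Step 1: Try lambda = 0 (constraint inactive).
x_unc = -17/(2*6) = -1.4167
Check: 1*-1.4167 = -1.4167 < 3 -- violated!
Step 2: Constraint must be active: 1*x = 3
x* = 3/1 = 3.0
lambda = (2*6*3.0 + 17)/1 = 53.0
Step 3: Compute optimal value.
f(x*) = 6*3.0^2 + 17*3.0 = 105.0


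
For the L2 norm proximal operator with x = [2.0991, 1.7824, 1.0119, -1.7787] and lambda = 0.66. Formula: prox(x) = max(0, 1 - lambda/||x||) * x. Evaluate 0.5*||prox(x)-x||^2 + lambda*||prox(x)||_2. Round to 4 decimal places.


Step 1: Compute ||x||.
||x|| = 3.4309
Step 2: Compute scaling factor.
scale = max(0, 1 - 0.66/3.4309) = 0.8076
Step 3: prox(x) = [1.6953, 1.4395, 0.8172, -1.4365]
||prox(x)|| = 2.7709
Step 4: Proximal objective.
0.5*||prox-x||^2 = 0.2178
lambda*||prox|| = 1.8288
Total = 2.0466


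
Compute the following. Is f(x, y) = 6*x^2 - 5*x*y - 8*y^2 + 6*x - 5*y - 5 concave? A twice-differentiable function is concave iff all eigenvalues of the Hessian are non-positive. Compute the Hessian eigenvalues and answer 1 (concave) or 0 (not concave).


The Hessian of f(x,y) = 6*x^2 - 5*x*y - 8*y^2 + 6*x - 5*y - 5 is:
H = [[12, -5], [-5, -16]]
Trace = 12 - 16 = -4
Determinant = 12*-16 - (-5)^2 = -217
Discriminant = (-4)^2 - 4*-217 = 884.0
Eigenvalues: lambda_1 = -16.8661, lambda_2 = 12.8661
The function is not concave.

0


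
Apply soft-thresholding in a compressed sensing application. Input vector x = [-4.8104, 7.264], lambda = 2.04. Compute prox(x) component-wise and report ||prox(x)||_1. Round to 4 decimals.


Soft-thresholding with lambda = 2.04:
prox(-4.8104) = sign(-4.8104)*max(|-4.8104| - 2.04, 0) = -2.7704
prox(7.264) = sign(7.264)*max(|7.264| - 2.04, 0) = 5.224
prox(x) = [-2.7704, 5.224]
||prox(x)||_1 = 2.7704 + 5.224 = 7.9944


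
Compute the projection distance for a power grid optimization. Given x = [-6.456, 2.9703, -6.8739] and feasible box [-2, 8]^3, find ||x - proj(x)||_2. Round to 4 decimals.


Project each component onto [-2, 8].
clip(-6.456) = -2.0, clip(2.9703) = 2.9703, clip(-6.8739) = -2.0
Projection = [-2.0, 2.9703, -2.0]
Squared diffs: [19.8559, 0.0, 23.7549]
Distance = sqrt(43.6108) = 6.6039


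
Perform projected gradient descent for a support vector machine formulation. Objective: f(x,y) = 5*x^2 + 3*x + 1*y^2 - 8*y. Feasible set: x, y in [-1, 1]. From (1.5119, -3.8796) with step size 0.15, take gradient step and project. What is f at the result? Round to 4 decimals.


Step 1: Compute gradient at (1.5119, -3.8796).
grad_x = 2*5*1.5119 + 3 = 18.119
grad_y = 2*1*-3.8796 - 8 = -15.7592
Step 2: Gradient step.
x_raw = 1.5119 - 0.15*18.119 = -1.206
y_raw = -3.8796 - 0.15*-15.7592 = -1.5157
Step 3: Project onto [-1, 1].
x_proj = clip(-1.206) = -1.0
y_proj = clip(-1.5157) = -1.0
Step 4: Evaluate f.
f(-1.0, -1.0) = 11.0


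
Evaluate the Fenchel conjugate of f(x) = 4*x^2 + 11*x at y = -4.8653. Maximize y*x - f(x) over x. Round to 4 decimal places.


f*(y) = sup_x {y*x - a*x^2 - b*x} = sup_x {(y-b)*x - a*x^2}
FOC: (y - b) - 2a*x = 0 => x* = (y - b)/(2a)
x* = (-4.8653 - 11)/(2*4) = -1.9832
f*(-4.8653) = (y-b)^2/(4a) = (-4.8653 - 11)^2/(4*4)
= 251.7077/16 = 15.7317


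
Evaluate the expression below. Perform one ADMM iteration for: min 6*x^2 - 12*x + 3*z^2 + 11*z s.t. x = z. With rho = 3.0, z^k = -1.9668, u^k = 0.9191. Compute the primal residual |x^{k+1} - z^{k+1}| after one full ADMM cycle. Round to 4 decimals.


ADMM iteration with rho = 3.0, z^k = -1.9668, u^k = 0.9191
Step 1: x-update.
Minimize 6*x^2 - 12*x + (3.0/2)*(x + 1.9668 + 0.9191)^2
FOC: (2*6 + 3.0)*x = 12 + 3.0*(-1.9668 - 0.9191)
x^{k+1} = 0.2228
Step 2: z-update.
Minimize 3*z^2 + 11*z + (3.0/2)*(0.2228 - z + 0.9191)^2
FOC: (2*3 + 3.0)*z = -11 + 3.0*(0.2228 + 0.9191)
z^{k+1} = -0.8416
Step 3: u-update.
u^{k+1} = 0.9191 + 0.2228 + 0.8416 = 1.9835
Step 4: Primal residual = |0.2228 + 0.8416| = 1.0644


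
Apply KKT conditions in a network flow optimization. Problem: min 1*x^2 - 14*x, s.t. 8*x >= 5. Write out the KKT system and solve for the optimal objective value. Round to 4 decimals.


Step 1: Try lambda = 0 (constraint inactive).
Stationarity: 2*1*x - 14 = 0
x* = 14/(2*1) = 7.0
Check constraint: 8*7.0 = 56.0 >= 5 -- satisfied.
Step 2: Compute optimal value.
f(x*) = 1*7.0^2 - 14*7.0 = -49.0


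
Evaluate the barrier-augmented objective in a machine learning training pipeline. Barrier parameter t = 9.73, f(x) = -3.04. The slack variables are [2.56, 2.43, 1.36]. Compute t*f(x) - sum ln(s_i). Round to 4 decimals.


Step 1: Compute log-barrier.
ln values: [0.94, 0.8879, 0.3075]
phi = -(0.94 + 0.8879 + 0.3075) = -2.1354
Step 2: Compute augmented objective.
t*f(x) = 9.73*-3.04 = -29.5792
Total = -29.5792 - 2.1354 = -31.7146


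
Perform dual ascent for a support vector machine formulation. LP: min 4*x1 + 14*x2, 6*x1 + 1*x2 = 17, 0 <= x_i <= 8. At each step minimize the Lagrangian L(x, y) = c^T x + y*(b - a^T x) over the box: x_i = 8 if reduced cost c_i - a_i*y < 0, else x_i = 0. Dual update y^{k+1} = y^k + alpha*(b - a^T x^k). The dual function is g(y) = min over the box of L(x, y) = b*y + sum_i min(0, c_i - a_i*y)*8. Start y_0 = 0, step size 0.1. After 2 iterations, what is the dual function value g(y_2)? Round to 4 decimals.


Dual ascent for LP: min 4*x1 + 14*x2, 6*x1 + 1*x2 = 17, 0 <= x_i <= 8
Step 1: y^k = 0.0, reduced costs: (4.0, 14.0)
  x^k = (0.0, 0.0), subgradient = b - a^T x = 17.0
  y^{k+1} = 0.0 + 0.1*17.0 = 1.7
Step 2: y^k = 1.7, reduced costs: (-6.2, 12.3)
  x^k = (8.0, 0.0), subgradient = b - a^T x = -31.0
  y^{k+1} = 1.7 + 0.1*-31.0 = -1.4
Dual objective at y_2 = -1.4: reduced costs (12.4, 15.4), box minimizer x = (0.0, 0.0)
g(y_2) = b*y + (c1 - a1*y)*x1 + (c2 - a2*y)*x2 = 17*(-1.4) + 12.4*0.0 + 15.4*0.0 = -23.8 + 0.0 + 0.0 = -23.8


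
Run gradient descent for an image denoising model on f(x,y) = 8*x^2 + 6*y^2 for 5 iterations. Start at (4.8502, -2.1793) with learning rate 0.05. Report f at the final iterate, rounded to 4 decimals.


Gradient descent on f(x,y) = 8*x^2 + 6*y^2.
Starting point: (4.8502, -2.1793), alpha = 0.05
Step 1: grad_x = 2*8*4.8502 = 77.6032, grad_y = 2*6*-2.1793 = -26.1516
  x_1 = 4.8502 - 0.05*77.6032 = 0.97
  y_1 = -2.1793 - 0.05*-26.1516 = -0.8717
Step 2: grad_x = 2*8*0.97 = 15.5206, grad_y = 2*6*-0.8717 = -10.4606
  x_2 = 0.97 - 0.05*15.5206 = 0.194
  y_2 = -0.8717 - 0.05*-10.4606 = -0.3487
Step 3: grad_x = 2*8*0.194 = 3.1041, grad_y = 2*6*-0.3487 = -4.1843
  x_3 = 0.194 - 0.05*3.1041 = 0.0388
  y_3 = -0.3487 - 0.05*-4.1843 = -0.1395
Step 4: grad_x = 2*8*0.0388 = 0.6208, grad_y = 2*6*-0.1395 = -1.6737
  x_4 = 0.0388 - 0.05*0.6208 = 0.0078
  y_4 = -0.1395 - 0.05*-1.6737 = -0.0558
Step 5: grad_x = 2*8*0.0078 = 0.1242, grad_y = 2*6*-0.0558 = -0.6695
  x_5 = 0.0078 - 0.05*0.1242 = 0.0016
  y_5 = -0.0558 - 0.05*-0.6695 = -0.0223
f(0.0016, -0.0223) = 8*0.0016^2 + 6*(-0.0223)^2 = 0.003


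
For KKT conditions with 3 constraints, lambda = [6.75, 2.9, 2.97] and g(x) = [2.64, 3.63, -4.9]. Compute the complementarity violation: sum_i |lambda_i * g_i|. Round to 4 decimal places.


KKT complementary slackness check:
lambda_1 * g_1 = 6.75 * 2.64 = 17.82
lambda_2 * g_2 = 2.9 * 3.63 = 10.527
lambda_3 * g_3 = 2.97 * -4.9 = -14.553
Total violation = 17.82 + 10.527 + 14.553 = 42.9


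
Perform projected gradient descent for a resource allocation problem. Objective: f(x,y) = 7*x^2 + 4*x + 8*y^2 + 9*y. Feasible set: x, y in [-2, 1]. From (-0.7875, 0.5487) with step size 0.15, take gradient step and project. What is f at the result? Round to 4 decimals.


Step 1: Compute gradient at (-0.7875, 0.5487).
grad_x = 2*7*-0.7875 + 4 = -7.025
grad_y = 2*8*0.5487 + 9 = 17.7792
Step 2: Gradient step.
x_raw = -0.7875 - 0.15*-7.025 = 0.2663
y_raw = 0.5487 - 0.15*17.7792 = -2.1182
Step 3: Project onto [-2, 1].
x_proj = clip(0.2663) = 0.2663
y_proj = clip(-2.1182) = -2.0
Step 4: Evaluate f.
f(0.2663, -2.0) = 15.5612


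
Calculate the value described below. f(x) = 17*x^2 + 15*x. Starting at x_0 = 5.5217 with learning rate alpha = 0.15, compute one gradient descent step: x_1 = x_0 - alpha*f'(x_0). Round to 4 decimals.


We compute the gradient at x_0 and apply the update.
f'(x) = 34*x + 15
f'(5.5217) = 34*5.5217 + 15 = 202.7378
x_1 = 5.5217 - 0.15*202.7378 = -24.889


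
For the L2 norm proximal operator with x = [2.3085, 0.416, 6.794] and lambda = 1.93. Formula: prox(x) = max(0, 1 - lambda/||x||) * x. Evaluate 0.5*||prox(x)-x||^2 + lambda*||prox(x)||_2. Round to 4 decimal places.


Step 1: Compute ||x||.
||x|| = 7.1875
Step 2: Compute scaling factor.
scale = max(0, 1 - 1.93/7.1875) = 0.7315
Step 3: prox(x) = [1.6886, 0.3043, 4.9697]
||prox(x)|| = 5.2575
Step 4: Proximal objective.
0.5*||prox-x||^2 = 1.8625
lambda*||prox|| = 10.147
Total = 12.0095


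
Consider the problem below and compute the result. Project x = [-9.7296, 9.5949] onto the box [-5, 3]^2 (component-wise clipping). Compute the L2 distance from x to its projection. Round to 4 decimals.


Project each component onto [-5, 3].
clip(-9.7296) = -5.0, clip(9.5949) = 3.0
Projection = [-5.0, 3.0]
Squared diffs: [22.3691, 43.4927]
Distance = sqrt(65.8618) = 8.1155


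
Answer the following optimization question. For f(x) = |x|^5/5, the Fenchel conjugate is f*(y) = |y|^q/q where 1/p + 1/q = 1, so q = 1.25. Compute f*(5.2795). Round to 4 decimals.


The conjugate exponent q satisfies 1/p + 1/q = 1.
p = 5, so q = 5/(5 - 1) = 1.25
|y|^q = 5.2795^1.25 = 8.0028
f*(5.2795) = 8.0028 / 1.25 = 6.4022


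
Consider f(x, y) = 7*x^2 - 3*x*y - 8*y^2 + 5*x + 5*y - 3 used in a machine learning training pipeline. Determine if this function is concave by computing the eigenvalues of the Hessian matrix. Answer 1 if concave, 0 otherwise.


The Hessian of f(x,y) = 7*x^2 - 3*x*y - 8*y^2 + 5*x + 5*y - 3 is:
H = [[14, -3], [-3, -16]]
Trace = 14 - 16 = -2
Determinant = 14*-16 - (-3)^2 = -233
Discriminant = (-2)^2 - 4*-233 = 936.0
Eigenvalues: lambda_1 = -16.2971, lambda_2 = 14.2971
The function is not concave.

0


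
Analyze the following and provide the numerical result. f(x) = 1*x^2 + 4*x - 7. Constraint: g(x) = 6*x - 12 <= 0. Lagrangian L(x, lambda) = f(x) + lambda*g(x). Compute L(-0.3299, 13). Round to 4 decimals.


Step 1: Evaluate f(x).
f(-0.3299) = 1*(-0.3299)^2 + 4*(-0.3299) - 7 = -8.2108
Step 2: Evaluate g(x).
g(-0.3299) = 6*-0.3299 - 12 = -13.9794
Step 3: Compute Lagrangian.
L = -8.2108 + 13*-13.9794 = -189.943


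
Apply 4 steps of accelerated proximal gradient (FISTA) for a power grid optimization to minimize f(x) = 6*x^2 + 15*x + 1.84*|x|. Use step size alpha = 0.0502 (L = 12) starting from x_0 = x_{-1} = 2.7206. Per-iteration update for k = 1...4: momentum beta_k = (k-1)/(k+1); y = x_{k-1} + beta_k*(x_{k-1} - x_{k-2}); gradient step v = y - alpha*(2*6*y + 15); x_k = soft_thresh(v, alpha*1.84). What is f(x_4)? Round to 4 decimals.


FISTA on f(x) = 6*x^2 + 15*x + 1.84*|x|
L = 12, alpha = 0.0502
Iteration 1: beta = 0.0, y = 2.7206 + 0.0*(2.7206 - 2.7206) = 2.7206
  grad(y) = 47.6472, v = y - alpha*grad = 0.3287
  prox(v) = soft_thresh(0.3287, 0.0924) = 0.2363
Iteration 2: beta = 0.3333, y = 0.2363 + 0.3333*(0.2363 - 2.7206) = -0.5917
  grad(y) = 7.8991, v = y - alpha*grad = -0.9883
  prox(v) = soft_thresh(-0.9883, 0.0924) = -0.8959
Iteration 3: beta = 0.5, y = -0.8959 + 0.5*(-0.8959 - 0.2363) = -1.462
  grad(y) = -2.5444, v = y - alpha*grad = -1.3343
  prox(v) = soft_thresh(-1.3343, 0.0924) = -1.2419
Iteration 4: beta = 0.6, y = -1.2419 + 0.6*(-1.2419 + 0.8959) = -1.4496
  grad(y) = -2.3946, v = y - alpha*grad = -1.3293
  prox(v) = soft_thresh(-1.3293, 0.0924) = -1.237
f(x_4) = 6*(-1.237)^2 + 15*(-1.237) + 1.84*|-1.237| = -7.0979


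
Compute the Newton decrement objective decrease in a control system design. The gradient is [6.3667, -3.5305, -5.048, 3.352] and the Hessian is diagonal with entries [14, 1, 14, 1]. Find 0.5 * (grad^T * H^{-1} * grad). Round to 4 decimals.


Step 1: H is diagonal, so H^(-1) * g = [0.4548, -3.5305, -0.3606, 3.352].
Step 2: g^T H^(-1) g = sum_i g_i^2 / H_ii
  = (6.3667)^2/14 + (-3.5305)^2/1 + (-5.048)^2/14 + (3.352)^2/1
  = 2.8953 + 12.4644 + 1.8202 + 11.2359 = 28.4158
Step 3: Objective decrease = 0.5 * g^T H^(-1) g = 14.2079


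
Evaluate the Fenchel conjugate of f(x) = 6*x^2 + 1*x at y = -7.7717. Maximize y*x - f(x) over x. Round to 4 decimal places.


f*(y) = sup_x {y*x - a*x^2 - b*x} = sup_x {(y-b)*x - a*x^2}
FOC: (y - b) - 2a*x = 0 => x* = (y - b)/(2a)
x* = (-7.7717 - 1)/(2*6) = -0.731
f*(-7.7717) = (y-b)^2/(4a) = (-7.7717 - 1)^2/(4*6)
= 76.9427/24 = 3.2059


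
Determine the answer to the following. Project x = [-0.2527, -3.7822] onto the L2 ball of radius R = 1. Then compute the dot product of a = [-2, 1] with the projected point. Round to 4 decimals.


Step 1: Compute ||x|| (intermediates to 6 decimals).
||x|| = sqrt((-0.2527)^2 + (-3.7822)^2) = 3.790632
Step 2: Project.
Since ||x|| > R, scale = R/||x|| = 1/3.790632 = 0.263808, proj(x) = scale * x
proj(x) = [-0.066664, -0.997775]
Step 3: Dot product.
a^T * proj(x) = -2*(-0.066664) + 1*(-0.997775) = -0.8644


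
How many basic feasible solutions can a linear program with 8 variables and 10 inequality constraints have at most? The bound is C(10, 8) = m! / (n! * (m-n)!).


Each vertex corresponds to some choice of n active constraints out of m, so the number of vertices is at most C(m, n) = m! / (n!(m-n)!).
m = 10, n = 8
Numerator: 10 * 9 * 8 * 7 * 6 * 5 * 4 * 3
Denominator: 8! = 40320
C(10, 8) = 45


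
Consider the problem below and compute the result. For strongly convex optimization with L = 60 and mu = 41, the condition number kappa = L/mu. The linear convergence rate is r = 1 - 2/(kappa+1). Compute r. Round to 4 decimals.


Step 1: Compute the condition number.
kappa = L/mu = 60/41 = 1.4634
Step 2: Compute the convergence rate.
r = 1 - 2/(kappa + 1) = 1 - 2*mu/(L + mu) = (L - mu)/(L + mu) = 19/101 = 0.1881


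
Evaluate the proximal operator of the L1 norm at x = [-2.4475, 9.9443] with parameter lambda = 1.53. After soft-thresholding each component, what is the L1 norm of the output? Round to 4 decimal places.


Soft-thresholding with lambda = 1.53:
prox(-2.4475) = sign(-2.4475)*max(|-2.4475| - 1.53, 0) = -0.9175
prox(9.9443) = sign(9.9443)*max(|9.9443| - 1.53, 0) = 8.4143
prox(x) = [-0.9175, 8.4143]
||prox(x)||_1 = 0.9175 + 8.4143 = 9.3318


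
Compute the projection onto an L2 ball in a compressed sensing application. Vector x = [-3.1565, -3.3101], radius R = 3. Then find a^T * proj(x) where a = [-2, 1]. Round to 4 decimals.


Step 1: Compute ||x|| (intermediates to 6 decimals).
||x|| = sqrt((-3.1565)^2 + (-3.3101)^2) = 4.573866
Step 2: Project.
Since ||x|| > R, scale = R/||x|| = 3/4.573866 = 0.6559, proj(x) = scale * x
proj(x) = [-2.070348, -2.171095]
Step 3: Dot product.
a^T * proj(x) = -2*(-2.070348) + 1*(-2.171095) = 1.9696


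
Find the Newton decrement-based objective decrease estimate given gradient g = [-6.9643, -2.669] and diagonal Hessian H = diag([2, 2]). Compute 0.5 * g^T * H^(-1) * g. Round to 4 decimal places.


Step 1: H is diagonal, so H^(-1) * g = [-3.4822, -1.3345].
Step 2: g^T H^(-1) g = sum_i g_i^2 / H_ii
  = (-6.9643)^2/2 + (-2.669)^2/2
  = 24.2507 + 3.5618 = 27.8125
Step 3: Objective decrease = 0.5 * g^T H^(-1) g = 13.9063


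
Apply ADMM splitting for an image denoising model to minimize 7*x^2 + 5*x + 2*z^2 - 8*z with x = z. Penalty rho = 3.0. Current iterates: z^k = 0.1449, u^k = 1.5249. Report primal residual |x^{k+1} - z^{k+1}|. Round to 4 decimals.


ADMM iteration with rho = 3.0, z^k = 0.1449, u^k = 1.5249
Step 1: x-update.
Minimize 7*x^2 + 5*x + (3.0/2)*(x - 0.1449 + 1.5249)^2
FOC: (2*7 + 3.0)*x = -5 + 3.0*(0.1449 - 1.5249)
x^{k+1} = -0.5376
Step 2: z-update.
Minimize 2*z^2 - 8*z + (3.0/2)*(-0.5376 - z + 1.5249)^2
FOC: (2*2 + 3.0)*z = 8 + 3.0*(-0.5376 + 1.5249)
z^{k+1} = 1.566
Step 3: u-update.
u^{k+1} = 1.5249 - 0.5376 - 1.566 = -0.5787
Step 4: Primal residual = |-0.5376 - 1.566| = 2.1036


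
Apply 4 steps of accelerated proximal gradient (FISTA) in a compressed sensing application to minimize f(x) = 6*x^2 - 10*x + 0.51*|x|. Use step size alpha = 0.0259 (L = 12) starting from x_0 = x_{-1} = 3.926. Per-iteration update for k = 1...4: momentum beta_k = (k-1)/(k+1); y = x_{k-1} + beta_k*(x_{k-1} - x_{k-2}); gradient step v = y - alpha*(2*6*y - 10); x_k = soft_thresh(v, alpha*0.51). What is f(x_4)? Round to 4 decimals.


FISTA on f(x) = 6*x^2 - 10*x + 0.51*|x|
L = 12, alpha = 0.0259
Iteration 1: beta = 0.0, y = 3.926 + 0.0*(3.926 - 3.926) = 3.926
  grad(y) = 37.112, v = y - alpha*grad = 2.9648
  prox(v) = soft_thresh(2.9648, 0.0132) = 2.9516
Iteration 2: beta = 0.3333, y = 2.9516 + 0.3333*(2.9516 - 3.926) = 2.6268
  grad(y) = 21.5214, v = y - alpha*grad = 2.0694
  prox(v) = soft_thresh(2.0694, 0.0132) = 2.0562
Iteration 3: beta = 0.5, y = 2.0562 + 0.5*(2.0562 - 2.9516) = 1.6085
  grad(y) = 9.3016, v = y - alpha*grad = 1.3676
  prox(v) = soft_thresh(1.3676, 0.0132) = 1.3543
Iteration 4: beta = 0.6, y = 1.3543 + 0.6*(1.3543 - 2.0562) = 0.9332
  grad(y) = 1.199, v = y - alpha*grad = 0.9022
  prox(v) = soft_thresh(0.9022, 0.0132) = 0.889
f(x_4) = 6*0.889^2 - 10*0.889 + 0.51*|0.889| = -3.6947
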